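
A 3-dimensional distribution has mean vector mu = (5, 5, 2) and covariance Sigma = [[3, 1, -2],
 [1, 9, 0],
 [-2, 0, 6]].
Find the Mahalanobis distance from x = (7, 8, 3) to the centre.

Step 1 — centre the observation: (x - mu) = (2, 3, 1).

Step 2 — invert Sigma (cofactor / det for 3×3, or solve directly):
  Sigma^{-1} = [[0.45, -0.05, 0.15],
 [-0.05, 0.1167, -0.0167],
 [0.15, -0.0167, 0.2167]].

Step 3 — form the quadratic (x - mu)^T · Sigma^{-1} · (x - mu):
  Sigma^{-1} · (x - mu) = (0.9, 0.2333, 0.4667).
  (x - mu)^T · [Sigma^{-1} · (x - mu)] = (2)·(0.9) + (3)·(0.2333) + (1)·(0.4667) = 2.9667.

Step 4 — take square root: d = √(2.9667) ≈ 1.7224.

d(x, mu) = √(2.9667) ≈ 1.7224


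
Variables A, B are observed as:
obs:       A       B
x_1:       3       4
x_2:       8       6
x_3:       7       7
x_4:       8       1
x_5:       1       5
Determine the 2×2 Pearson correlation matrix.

Step 1 — column means:
  mean(A) = (3 + 8 + 7 + 8 + 1) / 5 = 27/5 = 5.4
  mean(B) = (4 + 6 + 7 + 1 + 5) / 5 = 23/5 = 4.6

Step 2 — sample variances and covariances s[i,j] = (1/(n-1)) · Σ_k (x_{k,i} - mean_i) · (x_{k,j} - mean_j), with n-1 = 4:
  s[A,A] = ((-2.4)·(-2.4) + (2.6)·(2.6) + (1.6)·(1.6) + (2.6)·(2.6) + (-4.4)·(-4.4)) / 4 = 41.2/4 = 10.3
  s[A,B] = ((-2.4)·(-0.6) + (2.6)·(1.4) + (1.6)·(2.4) + (2.6)·(-3.6) + (-4.4)·(0.4)) / 4 = -2.2/4 = -0.55
  s[B,B] = ((-0.6)·(-0.6) + (1.4)·(1.4) + (2.4)·(2.4) + (-3.6)·(-3.6) + (0.4)·(0.4)) / 4 = 21.2/4 = 5.3
  Sample standard deviations s_i = √(s[i,i]):
  s(A) = √(10.3) = 3.2094
  s(B) = √(5.3) = 2.3022

Step 3 — r_{ij} = s_{ij} / (s_i · s_j):
  r[A,A] = 1 (diagonal).
  r[A,B] = -0.55 / (3.2094 · 2.3022) = -0.55 / 7.3885 = -0.0744
  r[B,B] = 1 (diagonal).

R is symmetric with unit diagonal. Assembling:

R = [[1, -0.0744],
 [-0.0744, 1]]


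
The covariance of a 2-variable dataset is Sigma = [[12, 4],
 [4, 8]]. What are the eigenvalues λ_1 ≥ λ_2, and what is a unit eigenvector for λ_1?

Step 1 — characteristic polynomial of 2×2 Sigma:
  det(Sigma - λI) = λ² - trace · λ + det = 0.
  trace = 12 + 8 = 20, det = 12·8 - (4)² = 80.
Step 2 — discriminant:
  Δ = trace² - 4·det = 400 - 320 = 80.
Step 3 — eigenvalues:
  λ = (trace ± √Δ)/2 = (20 ± 8.9443)/2,
  λ_1 = 14.4721,  λ_2 = 5.5279.

Step 4 — unit eigenvector for λ_1: solve (Sigma - λ_1 I)v = 0. First row:
  (12 - 14.4721)·v_x + (4)·v_y = 0, i.e. (-2.4721)·v_x + (4)·v_y = 0,
  so v ∝ (b, λ_1 - a) = (4, 2.4721) = u.
  ||u|| = √((4)² + (2.4721)²) = √(22.1115) ≈ 4.7023,
  v_1 = u/||u|| ≈ (0.8507, 0.5257) (||v_1|| = 1).

λ_1 = 14.4721,  λ_2 = 5.5279;  v_1 ≈ (0.8507, 0.5257)


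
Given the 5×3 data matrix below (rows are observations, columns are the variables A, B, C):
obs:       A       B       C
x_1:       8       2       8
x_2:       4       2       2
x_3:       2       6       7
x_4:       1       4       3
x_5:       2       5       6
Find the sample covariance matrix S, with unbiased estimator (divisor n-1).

Step 1 — column means:
  mean(A) = (8 + 4 + 2 + 1 + 2) / 5 = 17/5 = 3.4
  mean(B) = (2 + 2 + 6 + 4 + 5) / 5 = 19/5 = 3.8
  mean(C) = (8 + 2 + 7 + 3 + 6) / 5 = 26/5 = 5.2

Step 2 — sample covariance S[i,j] = (1/(n-1)) · Σ_k (x_{k,i} - mean_i) · (x_{k,j} - mean_j), with n-1 = 4.
  S[A,A] = ((4.6)·(4.6) + (0.6)·(0.6) + (-1.4)·(-1.4) + (-2.4)·(-2.4) + (-1.4)·(-1.4)) / 4 = 31.2/4 = 7.8
  S[A,B] = ((4.6)·(-1.8) + (0.6)·(-1.8) + (-1.4)·(2.2) + (-2.4)·(0.2) + (-1.4)·(1.2)) / 4 = -14.6/4 = -3.65
  S[A,C] = ((4.6)·(2.8) + (0.6)·(-3.2) + (-1.4)·(1.8) + (-2.4)·(-2.2) + (-1.4)·(0.8)) / 4 = 12.6/4 = 3.15
  S[B,B] = ((-1.8)·(-1.8) + (-1.8)·(-1.8) + (2.2)·(2.2) + (0.2)·(0.2) + (1.2)·(1.2)) / 4 = 12.8/4 = 3.2
  S[B,C] = ((-1.8)·(2.8) + (-1.8)·(-3.2) + (2.2)·(1.8) + (0.2)·(-2.2) + (1.2)·(0.8)) / 4 = 5.2/4 = 1.3
  S[C,C] = ((2.8)·(2.8) + (-3.2)·(-3.2) + (1.8)·(1.8) + (-2.2)·(-2.2) + (0.8)·(0.8)) / 4 = 26.8/4 = 6.7

S is symmetric (S[j,i] = S[i,j]). Assembling:

S = [[7.8, -3.65, 3.15],
 [-3.65, 3.2, 1.3],
 [3.15, 1.3, 6.7]]


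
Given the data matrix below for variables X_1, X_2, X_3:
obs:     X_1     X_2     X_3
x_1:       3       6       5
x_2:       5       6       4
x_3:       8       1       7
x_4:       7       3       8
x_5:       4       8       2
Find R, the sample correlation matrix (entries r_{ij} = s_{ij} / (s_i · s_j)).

Step 1 — column means:
  mean(X_1) = (3 + 5 + 8 + 7 + 4) / 5 = 27/5 = 5.4
  mean(X_2) = (6 + 6 + 1 + 3 + 8) / 5 = 24/5 = 4.8
  mean(X_3) = (5 + 4 + 7 + 8 + 2) / 5 = 26/5 = 5.2

Step 2 — sample variances and covariances s[i,j] = (1/(n-1)) · Σ_k (x_{k,i} - mean_i) · (x_{k,j} - mean_j), with n-1 = 4:
  s[X_1,X_1] = ((-2.4)·(-2.4) + (-0.4)·(-0.4) + (2.6)·(2.6) + (1.6)·(1.6) + (-1.4)·(-1.4)) / 4 = 17.2/4 = 4.3
  s[X_1,X_2] = ((-2.4)·(1.2) + (-0.4)·(1.2) + (2.6)·(-3.8) + (1.6)·(-1.8) + (-1.4)·(3.2)) / 4 = -20.6/4 = -5.15
  s[X_1,X_3] = ((-2.4)·(-0.2) + (-0.4)·(-1.2) + (2.6)·(1.8) + (1.6)·(2.8) + (-1.4)·(-3.2)) / 4 = 14.6/4 = 3.65
  s[X_2,X_2] = ((1.2)·(1.2) + (1.2)·(1.2) + (-3.8)·(-3.8) + (-1.8)·(-1.8) + (3.2)·(3.2)) / 4 = 30.8/4 = 7.7
  s[X_2,X_3] = ((1.2)·(-0.2) + (1.2)·(-1.2) + (-3.8)·(1.8) + (-1.8)·(2.8) + (3.2)·(-3.2)) / 4 = -23.8/4 = -5.95
  s[X_3,X_3] = ((-0.2)·(-0.2) + (-1.2)·(-1.2) + (1.8)·(1.8) + (2.8)·(2.8) + (-3.2)·(-3.2)) / 4 = 22.8/4 = 5.7
  Sample standard deviations s_i = √(s[i,i]):
  s(X_1) = √(4.3) = 2.0736
  s(X_2) = √(7.7) = 2.7749
  s(X_3) = √(5.7) = 2.3875

Step 3 — r_{ij} = s_{ij} / (s_i · s_j):
  r[X_1,X_1] = 1 (diagonal).
  r[X_1,X_2] = -5.15 / (2.0736 · 2.7749) = -5.15 / 5.7541 = -0.895
  r[X_1,X_3] = 3.65 / (2.0736 · 2.3875) = 3.65 / 4.9508 = 0.7373
  r[X_2,X_2] = 1 (diagonal).
  r[X_2,X_3] = -5.95 / (2.7749 · 2.3875) = -5.95 / 6.625 = -0.8981
  r[X_3,X_3] = 1 (diagonal).

R is symmetric with unit diagonal. Assembling:

R = [[1, -0.895, 0.7373],
 [-0.895, 1, -0.8981],
 [0.7373, -0.8981, 1]]


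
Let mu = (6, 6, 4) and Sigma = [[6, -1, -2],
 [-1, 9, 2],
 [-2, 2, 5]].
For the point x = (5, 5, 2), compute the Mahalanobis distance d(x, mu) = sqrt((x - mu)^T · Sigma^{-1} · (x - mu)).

Step 1 — centre the observation: (x - mu) = (-1, -1, -2).

Step 2 — invert Sigma (cofactor / det for 3×3, or solve directly):
  Sigma^{-1} = [[0.1925, 0.0047, 0.0751],
 [0.0047, 0.1221, -0.0469],
 [0.0751, -0.0469, 0.2488]].

Step 3 — form the quadratic (x - mu)^T · Sigma^{-1} · (x - mu):
  Sigma^{-1} · (x - mu) = (-0.3474, -0.0329, -0.5258).
  (x - mu)^T · [Sigma^{-1} · (x - mu)] = (-1)·(-0.3474) + (-1)·(-0.0329) + (-2)·(-0.5258) = 1.4319.

Step 4 — take square root: d = √(1.4319) ≈ 1.1966.

d(x, mu) = √(1.4319) ≈ 1.1966


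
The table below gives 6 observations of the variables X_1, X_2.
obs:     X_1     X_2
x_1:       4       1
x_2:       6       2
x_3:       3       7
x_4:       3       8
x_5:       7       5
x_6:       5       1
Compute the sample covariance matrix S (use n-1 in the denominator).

Step 1 — column means:
  mean(X_1) = (4 + 6 + 3 + 3 + 7 + 5) / 6 = 28/6 = 4.6667
  mean(X_2) = (1 + 2 + 7 + 8 + 5 + 1) / 6 = 24/6 = 4

Step 2 — sample covariance S[i,j] = (1/(n-1)) · Σ_k (x_{k,i} - mean_i) · (x_{k,j} - mean_j), with n-1 = 5.
  S[X_1,X_1] = ((-0.6667)·(-0.6667) + (1.3333)·(1.3333) + (-1.6667)·(-1.6667) + (-1.6667)·(-1.6667) + (2.3333)·(2.3333) + (0.3333)·(0.3333)) / 5 = 13.3333/5 = 2.6667
  S[X_1,X_2] = ((-0.6667)·(-3) + (1.3333)·(-2) + (-1.6667)·(3) + (-1.6667)·(4) + (2.3333)·(1) + (0.3333)·(-3)) / 5 = -11/5 = -2.2
  S[X_2,X_2] = ((-3)·(-3) + (-2)·(-2) + (3)·(3) + (4)·(4) + (1)·(1) + (-3)·(-3)) / 5 = 48/5 = 9.6

S is symmetric (S[j,i] = S[i,j]). Assembling:

S = [[2.6667, -2.2],
 [-2.2, 9.6]]


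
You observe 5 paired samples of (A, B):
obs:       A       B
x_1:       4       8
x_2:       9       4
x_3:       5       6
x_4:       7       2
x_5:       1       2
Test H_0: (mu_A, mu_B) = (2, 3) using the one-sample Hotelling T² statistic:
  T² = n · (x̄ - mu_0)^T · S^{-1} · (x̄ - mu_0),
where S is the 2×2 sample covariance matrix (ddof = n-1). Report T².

Step 1 — sample mean vector:
  mean(A) = (4 + 9 + 5 + 7 + 1) / 5 = 26/5 = 5.2
  mean(B) = (8 + 4 + 6 + 2 + 2) / 5 = 22/5 = 4.4
  x̄ = (5.2, 4.4),  deviation x̄ - mu_0 = (5.2, 4.4) - (2, 3) = (3.2, 1.4).

Step 2 — sample covariance matrix, S[i,j] = (1/(n-1)) · Σ_k (x_{k,i} - mean_i) · (x_{k,j} - mean_j), divisor n-1 = 4:
  S[A,A] = ((-1.2)·(-1.2) + (3.8)·(3.8) + (-0.2)·(-0.2) + (1.8)·(1.8) + (-4.2)·(-4.2)) / 4 = 36.8/4 = 9.2
  S[A,B] = ((-1.2)·(3.6) + (3.8)·(-0.4) + (-0.2)·(1.6) + (1.8)·(-2.4) + (-4.2)·(-2.4)) / 4 = -0.4/4 = -0.1
  S[B,B] = ((3.6)·(3.6) + (-0.4)·(-0.4) + (1.6)·(1.6) + (-2.4)·(-2.4) + (-2.4)·(-2.4)) / 4 = 27.2/4 = 6.8
  S = [[9.2, -0.1],
 [-0.1, 6.8]].

Step 3 — invert S. det(S) = 9.2·6.8 - (-0.1)² = 62.55.
  S^{-1} = (1/det) · [[d, -b], [-b, a]] = [[0.1087, 0.0016],
 [0.0016, 0.1471]].

Step 4 — quadratic form (x̄ - mu_0)^T · S^{-1} · (x̄ - mu_0):
  S^{-1} · (x̄ - mu_0) = (0.3501, 0.211),
  (x̄ - mu_0)^T · [...] = (3.2)·(0.3501) + (1.4)·(0.211) = 1.4158.

Step 5 — scale by n: T² = 5 · 1.4158 = 7.0791.

T² ≈ 7.0791


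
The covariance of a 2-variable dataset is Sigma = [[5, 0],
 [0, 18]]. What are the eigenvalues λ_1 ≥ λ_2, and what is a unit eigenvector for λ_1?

Step 1 — characteristic polynomial of 2×2 Sigma:
  det(Sigma - λI) = λ² - trace · λ + det = 0.
  trace = 5 + 18 = 23, det = 5·18 - (0)² = 90.
Step 2 — discriminant:
  Δ = trace² - 4·det = 529 - 360 = 169.
Step 3 — eigenvalues:
  λ = (trace ± √Δ)/2 = (23 ± 13)/2,
  λ_1 = 18,  λ_2 = 5.

Step 4 — unit eigenvector for λ_1: Sigma is diagonal, so its eigenvectors are the coordinate axes. λ_1 = 18 is the diagonal entry on the second coordinate axis, hence
  v_1 = (0, 1) (||v_1|| = 1).

λ_1 = 18,  λ_2 = 5;  v_1 ≈ (0, 1)


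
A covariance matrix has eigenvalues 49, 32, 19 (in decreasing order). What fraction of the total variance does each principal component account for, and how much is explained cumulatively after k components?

Step 1 — total variance = trace(Sigma) = Σ λ_i = 49 + 32 + 19 = 100.

Step 2 — fraction explained by component i = λ_i / Σ λ:
  PC1: 49/100 = 0.49
  PC2: 32/100 = 0.32
  PC3: 19/100 = 0.19

Step 3 — cumulative fraction after k components = (λ_1 + ... + λ_k) / Σ λ:
  k = 1: 49/100 = 0.49
  k = 2: (49 + 32)/100 = 81/100 = 0.81
  k = 3: (49 + 32 + 19)/100 = 100/100 = 1

Summary (fraction, with percent):

explained: PC1 0.49 (49%), PC2 0.32 (32%), PC3 0.19 (19%);  cumulative: 0.49, 0.81, 1


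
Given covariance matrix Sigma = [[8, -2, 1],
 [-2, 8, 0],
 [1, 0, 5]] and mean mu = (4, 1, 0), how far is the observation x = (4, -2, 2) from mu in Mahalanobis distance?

Step 1 — centre the observation: (x - mu) = (0, -3, 2).

Step 2 — invert Sigma (cofactor / det for 3×3, or solve directly):
  Sigma^{-1} = [[0.137, 0.0342, -0.0274],
 [0.0342, 0.1336, -0.0068],
 [-0.0274, -0.0068, 0.2055]].

Step 3 — form the quadratic (x - mu)^T · Sigma^{-1} · (x - mu):
  Sigma^{-1} · (x - mu) = (-0.1575, -0.4144, 0.4315).
  (x - mu)^T · [Sigma^{-1} · (x - mu)] = (0)·(-0.1575) + (-3)·(-0.4144) + (2)·(0.4315) = 2.1062.

Step 4 — take square root: d = √(2.1062) ≈ 1.4513.

d(x, mu) = √(2.1062) ≈ 1.4513


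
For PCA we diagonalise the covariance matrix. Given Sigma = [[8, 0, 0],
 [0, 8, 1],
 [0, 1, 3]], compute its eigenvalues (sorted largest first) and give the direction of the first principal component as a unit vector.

Step 1 — characteristic polynomial p(λ) = det(λI - Sigma) = λ³ - tr·λ² + c_1·λ - det, where tr = trace, c_1 = sum of the principal 2×2 minors, det = det(Sigma):
  tr = 8 + 8 + 3 = 19,
  c_1 = (8·8 - (0)²) + (8·3 - (0)²) + (8·3 - (1)²) = 64 + 24 + 23 = 111,
  det = 8·(8·3 - (1)²) - (0)·((0)·3 - (1)·(0)) + (0)·((0)·(1) - 8·(0)) = 8·(23) - (0)·(0) + (0)·(0) = 184.
  So p(λ) = λ³ - 19λ² + 111λ - 184.
Step 2 — look for an integer root (rational root theorem: any rational root is an integer divisor of 184). Testing λ = 8:
  p(8) = 512 - 1216 + 888 - 184 = 0  ✓
  Dividing out (λ - 8): p(λ) = (λ - 8)(λ² - 11λ + 23).
Step 3 — remaining eigenvalues from the quadratic λ² - 11λ + 23 = 0:
  Δ = 11² - 4·23 = 121 - 92 = 29,  λ = (11 ± √29)/2 = (11 ± 5.3852)/2 ≈ 8.1926 or 2.8074.
  Sorted: λ_1 = 8.1926,  λ_2 = 8,  λ_3 = 2.8074  (check: sum = 19 = tr ✓).

Step 4 — unit eigenvector for λ_1 ≈ 8.1926: v spans the null space of (Sigma - λ_1 I), whose rows are
  r_1 = (-0.1926, 0, 0),  r_2 = (0, -0.1926, 1),  r_3 = (0, 1, -5.1926).
  v is orthogonal to every row, so take v ∝ r_1 × r_2 = ((0)·(1) - (0)·(-0.1926), (0)·(0) - (-0.1926)·(1), (-0.1926)·(-0.1926) - (0)·(0)) ≈ (0, 0.1926, 0.0371).
  Let u = (0, 0.1926, 0.0371).
  ||u|| = √((0)² + (0.1926)² + (0.0371)²) = √(0.0385) ≈ 0.1961,  v_1 = u/||u|| ≈ (0, 0.982, 0.1891) (||v_1|| = 1).

λ_1 = 8.1926,  λ_2 = 8,  λ_3 = 2.8074;  v_1 ≈ (0, 0.982, 0.1891)


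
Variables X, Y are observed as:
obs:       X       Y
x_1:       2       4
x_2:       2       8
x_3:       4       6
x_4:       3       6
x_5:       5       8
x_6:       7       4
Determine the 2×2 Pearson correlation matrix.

Step 1 — column means:
  mean(X) = (2 + 2 + 4 + 3 + 5 + 7) / 6 = 23/6 = 3.8333
  mean(Y) = (4 + 8 + 6 + 6 + 8 + 4) / 6 = 36/6 = 6

Step 2 — sample variances and covariances s[i,j] = (1/(n-1)) · Σ_k (x_{k,i} - mean_i) · (x_{k,j} - mean_j), with n-1 = 5:
  s[X,X] = ((-1.8333)·(-1.8333) + (-1.8333)·(-1.8333) + (0.1667)·(0.1667) + (-0.8333)·(-0.8333) + (1.1667)·(1.1667) + (3.1667)·(3.1667)) / 5 = 18.8333/5 = 3.7667
  s[X,Y] = ((-1.8333)·(-2) + (-1.8333)·(2) + (0.1667)·(0) + (-0.8333)·(0) + (1.1667)·(2) + (3.1667)·(-2)) / 5 = -4/5 = -0.8
  s[Y,Y] = ((-2)·(-2) + (2)·(2) + (0)·(0) + (0)·(0) + (2)·(2) + (-2)·(-2)) / 5 = 16/5 = 3.2
  Sample standard deviations s_i = √(s[i,i]):
  s(X) = √(3.7667) = 1.9408
  s(Y) = √(3.2) = 1.7889

Step 3 — r_{ij} = s_{ij} / (s_i · s_j):
  r[X,X] = 1 (diagonal).
  r[X,Y] = -0.8 / (1.9408 · 1.7889) = -0.8 / 3.4718 = -0.2304
  r[Y,Y] = 1 (diagonal).

R is symmetric with unit diagonal. Assembling:

R = [[1, -0.2304],
 [-0.2304, 1]]


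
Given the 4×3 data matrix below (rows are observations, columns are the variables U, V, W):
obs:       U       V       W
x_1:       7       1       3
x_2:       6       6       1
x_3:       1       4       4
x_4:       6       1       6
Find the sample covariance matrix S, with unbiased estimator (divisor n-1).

Step 1 — column means:
  mean(U) = (7 + 6 + 1 + 6) / 4 = 20/4 = 5
  mean(V) = (1 + 6 + 4 + 1) / 4 = 12/4 = 3
  mean(W) = (3 + 1 + 4 + 6) / 4 = 14/4 = 3.5

Step 2 — sample covariance S[i,j] = (1/(n-1)) · Σ_k (x_{k,i} - mean_i) · (x_{k,j} - mean_j), with n-1 = 3.
  S[U,U] = ((2)·(2) + (1)·(1) + (-4)·(-4) + (1)·(1)) / 3 = 22/3 = 7.3333
  S[U,V] = ((2)·(-2) + (1)·(3) + (-4)·(1) + (1)·(-2)) / 3 = -7/3 = -2.3333
  S[U,W] = ((2)·(-0.5) + (1)·(-2.5) + (-4)·(0.5) + (1)·(2.5)) / 3 = -3/3 = -1
  S[V,V] = ((-2)·(-2) + (3)·(3) + (1)·(1) + (-2)·(-2)) / 3 = 18/3 = 6
  S[V,W] = ((-2)·(-0.5) + (3)·(-2.5) + (1)·(0.5) + (-2)·(2.5)) / 3 = -11/3 = -3.6667
  S[W,W] = ((-0.5)·(-0.5) + (-2.5)·(-2.5) + (0.5)·(0.5) + (2.5)·(2.5)) / 3 = 13/3 = 4.3333

S is symmetric (S[j,i] = S[i,j]). Assembling:

S = [[7.3333, -2.3333, -1],
 [-2.3333, 6, -3.6667],
 [-1, -3.6667, 4.3333]]


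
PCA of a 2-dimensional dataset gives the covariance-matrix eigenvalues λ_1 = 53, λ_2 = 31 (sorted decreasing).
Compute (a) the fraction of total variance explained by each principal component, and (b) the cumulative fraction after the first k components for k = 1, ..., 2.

Step 1 — total variance = trace(Sigma) = Σ λ_i = 53 + 31 = 84.

Step 2 — fraction explained by component i = λ_i / Σ λ:
  PC1: 53/84 = 0.631
  PC2: 31/84 = 0.369

Step 3 — cumulative fraction after k components = (λ_1 + ... + λ_k) / Σ λ:
  k = 1: 53/84 = 0.631
  k = 2: (53 + 31)/84 = 84/84 = 1

Summary (fraction, with percent):

explained: PC1 0.631 (63.1%), PC2 0.369 (36.9%);  cumulative: 0.631, 1


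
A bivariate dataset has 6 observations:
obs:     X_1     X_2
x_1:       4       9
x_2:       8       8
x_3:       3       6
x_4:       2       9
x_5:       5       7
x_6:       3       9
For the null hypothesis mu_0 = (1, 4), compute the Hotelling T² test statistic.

Step 1 — sample mean vector:
  mean(X_1) = (4 + 8 + 3 + 2 + 5 + 3) / 6 = 25/6 = 4.1667
  mean(X_2) = (9 + 8 + 6 + 9 + 7 + 9) / 6 = 48/6 = 8
  x̄ = (4.1667, 8),  deviation x̄ - mu_0 = (4.1667, 8) - (1, 4) = (3.1667, 4).

Step 2 — sample covariance matrix, S[i,j] = (1/(n-1)) · Σ_k (x_{k,i} - mean_i) · (x_{k,j} - mean_j), divisor n-1 = 5:
  S[X_1,X_1] = ((-0.1667)·(-0.1667) + (3.8333)·(3.8333) + (-1.1667)·(-1.1667) + (-2.1667)·(-2.1667) + (0.8333)·(0.8333) + (-1.1667)·(-1.1667)) / 5 = 22.8333/5 = 4.5667
  S[X_1,X_2] = ((-0.1667)·(1) + (3.8333)·(0) + (-1.1667)·(-2) + (-2.1667)·(1) + (0.8333)·(-1) + (-1.1667)·(1)) / 5 = -2/5 = -0.4
  S[X_2,X_2] = ((1)·(1) + (0)·(0) + (-2)·(-2) + (1)·(1) + (-1)·(-1) + (1)·(1)) / 5 = 8/5 = 1.6
  S = [[4.5667, -0.4],
 [-0.4, 1.6]].

Step 3 — invert S. det(S) = 4.5667·1.6 - (-0.4)² = 7.1467.
  S^{-1} = (1/det) · [[d, -b], [-b, a]] = [[0.2239, 0.056],
 [0.056, 0.639]].

Step 4 — quadratic form (x̄ - mu_0)^T · S^{-1} · (x̄ - mu_0):
  S^{-1} · (x̄ - mu_0) = (0.9328, 2.7332),
  (x̄ - mu_0)^T · [...] = (3.1667)·(0.9328) + (4)·(2.7332) = 13.8868.

Step 5 — scale by n: T² = 6 · 13.8868 = 83.3209.

T² ≈ 83.3209


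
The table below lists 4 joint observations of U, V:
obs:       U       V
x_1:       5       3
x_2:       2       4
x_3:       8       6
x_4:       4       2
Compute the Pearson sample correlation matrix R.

Step 1 — column means:
  mean(U) = (5 + 2 + 8 + 4) / 4 = 19/4 = 4.75
  mean(V) = (3 + 4 + 6 + 2) / 4 = 15/4 = 3.75

Step 2 — sample variances and covariances s[i,j] = (1/(n-1)) · Σ_k (x_{k,i} - mean_i) · (x_{k,j} - mean_j), with n-1 = 3:
  s[U,U] = ((0.25)·(0.25) + (-2.75)·(-2.75) + (3.25)·(3.25) + (-0.75)·(-0.75)) / 3 = 18.75/3 = 6.25
  s[U,V] = ((0.25)·(-0.75) + (-2.75)·(0.25) + (3.25)·(2.25) + (-0.75)·(-1.75)) / 3 = 7.75/3 = 2.5833
  s[V,V] = ((-0.75)·(-0.75) + (0.25)·(0.25) + (2.25)·(2.25) + (-1.75)·(-1.75)) / 3 = 8.75/3 = 2.9167
  Sample standard deviations s_i = √(s[i,i]):
  s(U) = √(6.25) = 2.5
  s(V) = √(2.9167) = 1.7078

Step 3 — r_{ij} = s_{ij} / (s_i · s_j):
  r[U,U] = 1 (diagonal).
  r[U,V] = 2.5833 / (2.5 · 1.7078) = 2.5833 / 4.2696 = 0.6051
  r[V,V] = 1 (diagonal).

R is symmetric with unit diagonal. Assembling:

R = [[1, 0.6051],
 [0.6051, 1]]


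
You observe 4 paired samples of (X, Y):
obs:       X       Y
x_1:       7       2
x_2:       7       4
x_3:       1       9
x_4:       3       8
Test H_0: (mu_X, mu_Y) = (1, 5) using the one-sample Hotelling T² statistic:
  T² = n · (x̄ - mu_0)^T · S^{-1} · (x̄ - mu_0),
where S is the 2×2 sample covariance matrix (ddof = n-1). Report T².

Step 1 — sample mean vector:
  mean(X) = (7 + 7 + 1 + 3) / 4 = 18/4 = 4.5
  mean(Y) = (2 + 4 + 9 + 8) / 4 = 23/4 = 5.75
  x̄ = (4.5, 5.75),  deviation x̄ - mu_0 = (4.5, 5.75) - (1, 5) = (3.5, 0.75).

Step 2 — sample covariance matrix, S[i,j] = (1/(n-1)) · Σ_k (x_{k,i} - mean_i) · (x_{k,j} - mean_j), divisor n-1 = 3:
  S[X,X] = ((2.5)·(2.5) + (2.5)·(2.5) + (-3.5)·(-3.5) + (-1.5)·(-1.5)) / 3 = 27/3 = 9
  S[X,Y] = ((2.5)·(-3.75) + (2.5)·(-1.75) + (-3.5)·(3.25) + (-1.5)·(2.25)) / 3 = -28.5/3 = -9.5
  S[Y,Y] = ((-3.75)·(-3.75) + (-1.75)·(-1.75) + (3.25)·(3.25) + (2.25)·(2.25)) / 3 = 32.75/3 = 10.9167
  S = [[9, -9.5],
 [-9.5, 10.9167]].

Step 3 — invert S. det(S) = 9·10.9167 - (-9.5)² = 8.
  S^{-1} = (1/det) · [[d, -b], [-b, a]] = [[1.3646, 1.1875],
 [1.1875, 1.125]].

Step 4 — quadratic form (x̄ - mu_0)^T · S^{-1} · (x̄ - mu_0):
  S^{-1} · (x̄ - mu_0) = (5.6667, 5),
  (x̄ - mu_0)^T · [...] = (3.5)·(5.6667) + (0.75)·(5) = 23.5833.

Step 5 — scale by n: T² = 4 · 23.5833 = 94.3333.

T² ≈ 94.3333


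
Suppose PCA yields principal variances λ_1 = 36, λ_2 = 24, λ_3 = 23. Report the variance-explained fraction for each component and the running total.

Step 1 — total variance = trace(Sigma) = Σ λ_i = 36 + 24 + 23 = 83.

Step 2 — fraction explained by component i = λ_i / Σ λ:
  PC1: 36/83 = 0.4337
  PC2: 24/83 = 0.2892
  PC3: 23/83 = 0.2771

Step 3 — cumulative fraction after k components = (λ_1 + ... + λ_k) / Σ λ:
  k = 1: 36/83 = 0.4337
  k = 2: (36 + 24)/83 = 60/83 = 0.7229
  k = 3: (36 + 24 + 23)/83 = 83/83 = 1

Summary (fraction, with percent):

explained: PC1 0.4337 (43.37%), PC2 0.2892 (28.92%), PC3 0.2771 (27.71%);  cumulative: 0.4337, 0.7229, 1


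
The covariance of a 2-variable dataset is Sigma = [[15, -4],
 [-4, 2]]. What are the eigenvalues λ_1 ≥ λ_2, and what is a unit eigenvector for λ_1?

Step 1 — characteristic polynomial of 2×2 Sigma:
  det(Sigma - λI) = λ² - trace · λ + det = 0.
  trace = 15 + 2 = 17, det = 15·2 - (-4)² = 14.
Step 2 — discriminant:
  Δ = trace² - 4·det = 289 - 56 = 233.
Step 3 — eigenvalues:
  λ = (trace ± √Δ)/2 = (17 ± 15.2643)/2,
  λ_1 = 16.1322,  λ_2 = 0.8678.

Step 4 — unit eigenvector for λ_1: solve (Sigma - λ_1 I)v = 0. First row:
  (15 - 16.1322)·v_x + (-4)·v_y = 0, i.e. (-1.1322)·v_x + (-4)·v_y = 0,
  so v ∝ (b, λ_1 - a) = (-4, 1.1322); multiply by -1 so the first entry is positive: u = (4, -1.1322).
  ||u|| = √((4)² + (-1.1322)²) = √(17.2818) ≈ 4.1571,
  v_1 = u/||u|| ≈ (0.9622, -0.2723) (||v_1|| = 1).

λ_1 = 16.1322,  λ_2 = 0.8678;  v_1 ≈ (0.9622, -0.2723)


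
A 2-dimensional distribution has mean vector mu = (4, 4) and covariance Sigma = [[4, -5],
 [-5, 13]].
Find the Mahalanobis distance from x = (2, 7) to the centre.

Step 1 — centre the observation: (x - mu) = (-2, 3).

Step 2 — invert Sigma. det(Sigma) = 4·13 - (-5)² = 27.
  Sigma^{-1} = (1/det) · [[d, -b], [-b, a]] = [[0.4815, 0.1852],
 [0.1852, 0.1481]].

Step 3 — form the quadratic (x - mu)^T · Sigma^{-1} · (x - mu):
  Sigma^{-1} · (x - mu) = (-0.4074, 0.0741).
  (x - mu)^T · [Sigma^{-1} · (x - mu)] = (-2)·(-0.4074) + (3)·(0.0741) = 1.037.

Step 4 — take square root: d = √(1.037) ≈ 1.0184.

d(x, mu) = √(1.037) ≈ 1.0184


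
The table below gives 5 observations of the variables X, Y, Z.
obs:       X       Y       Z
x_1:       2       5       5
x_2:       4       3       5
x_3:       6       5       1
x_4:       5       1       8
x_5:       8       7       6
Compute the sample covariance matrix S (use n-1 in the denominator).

Step 1 — column means:
  mean(X) = (2 + 4 + 6 + 5 + 8) / 5 = 25/5 = 5
  mean(Y) = (5 + 3 + 5 + 1 + 7) / 5 = 21/5 = 4.2
  mean(Z) = (5 + 5 + 1 + 8 + 6) / 5 = 25/5 = 5

Step 2 — sample covariance S[i,j] = (1/(n-1)) · Σ_k (x_{k,i} - mean_i) · (x_{k,j} - mean_j), with n-1 = 4.
  S[X,X] = ((-3)·(-3) + (-1)·(-1) + (1)·(1) + (0)·(0) + (3)·(3)) / 4 = 20/4 = 5
  S[X,Y] = ((-3)·(0.8) + (-1)·(-1.2) + (1)·(0.8) + (0)·(-3.2) + (3)·(2.8)) / 4 = 8/4 = 2
  S[X,Z] = ((-3)·(0) + (-1)·(0) + (1)·(-4) + (0)·(3) + (3)·(1)) / 4 = -1/4 = -0.25
  S[Y,Y] = ((0.8)·(0.8) + (-1.2)·(-1.2) + (0.8)·(0.8) + (-3.2)·(-3.2) + (2.8)·(2.8)) / 4 = 20.8/4 = 5.2
  S[Y,Z] = ((0.8)·(0) + (-1.2)·(0) + (0.8)·(-4) + (-3.2)·(3) + (2.8)·(1)) / 4 = -10/4 = -2.5
  S[Z,Z] = ((0)·(0) + (0)·(0) + (-4)·(-4) + (3)·(3) + (1)·(1)) / 4 = 26/4 = 6.5

S is symmetric (S[j,i] = S[i,j]). Assembling:

S = [[5, 2, -0.25],
 [2, 5.2, -2.5],
 [-0.25, -2.5, 6.5]]


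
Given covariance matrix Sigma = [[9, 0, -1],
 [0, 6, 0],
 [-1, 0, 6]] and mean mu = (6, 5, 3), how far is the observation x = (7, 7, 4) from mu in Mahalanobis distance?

Step 1 — centre the observation: (x - mu) = (1, 2, 1).

Step 2 — invert Sigma (cofactor / det for 3×3, or solve directly):
  Sigma^{-1} = [[0.1132, 0, 0.0189],
 [0, 0.1667, 0],
 [0.0189, 0, 0.1698]].

Step 3 — form the quadratic (x - mu)^T · Sigma^{-1} · (x - mu):
  Sigma^{-1} · (x - mu) = (0.1321, 0.3333, 0.1887).
  (x - mu)^T · [Sigma^{-1} · (x - mu)] = (1)·(0.1321) + (2)·(0.3333) + (1)·(0.1887) = 0.9874.

Step 4 — take square root: d = √(0.9874) ≈ 0.9937.

d(x, mu) = √(0.9874) ≈ 0.9937


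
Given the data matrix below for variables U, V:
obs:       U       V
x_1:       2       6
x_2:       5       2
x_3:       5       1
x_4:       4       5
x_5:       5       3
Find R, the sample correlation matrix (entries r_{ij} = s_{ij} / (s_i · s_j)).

Step 1 — column means:
  mean(U) = (2 + 5 + 5 + 4 + 5) / 5 = 21/5 = 4.2
  mean(V) = (6 + 2 + 1 + 5 + 3) / 5 = 17/5 = 3.4

Step 2 — sample variances and covariances s[i,j] = (1/(n-1)) · Σ_k (x_{k,i} - mean_i) · (x_{k,j} - mean_j), with n-1 = 4:
  s[U,U] = ((-2.2)·(-2.2) + (0.8)·(0.8) + (0.8)·(0.8) + (-0.2)·(-0.2) + (0.8)·(0.8)) / 4 = 6.8/4 = 1.7
  s[U,V] = ((-2.2)·(2.6) + (0.8)·(-1.4) + (0.8)·(-2.4) + (-0.2)·(1.6) + (0.8)·(-0.4)) / 4 = -9.4/4 = -2.35
  s[V,V] = ((2.6)·(2.6) + (-1.4)·(-1.4) + (-2.4)·(-2.4) + (1.6)·(1.6) + (-0.4)·(-0.4)) / 4 = 17.2/4 = 4.3
  Sample standard deviations s_i = √(s[i,i]):
  s(U) = √(1.7) = 1.3038
  s(V) = √(4.3) = 2.0736

Step 3 — r_{ij} = s_{ij} / (s_i · s_j):
  r[U,U] = 1 (diagonal).
  r[U,V] = -2.35 / (1.3038 · 2.0736) = -2.35 / 2.7037 = -0.8692
  r[V,V] = 1 (diagonal).

R is symmetric with unit diagonal. Assembling:

R = [[1, -0.8692],
 [-0.8692, 1]]


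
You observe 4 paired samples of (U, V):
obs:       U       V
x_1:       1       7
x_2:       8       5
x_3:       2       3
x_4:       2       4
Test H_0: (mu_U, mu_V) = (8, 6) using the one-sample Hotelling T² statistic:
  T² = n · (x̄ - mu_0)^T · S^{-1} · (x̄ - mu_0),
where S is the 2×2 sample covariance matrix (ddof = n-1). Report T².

Step 1 — sample mean vector:
  mean(U) = (1 + 8 + 2 + 2) / 4 = 13/4 = 3.25
  mean(V) = (7 + 5 + 3 + 4) / 4 = 19/4 = 4.75
  x̄ = (3.25, 4.75),  deviation x̄ - mu_0 = (3.25, 4.75) - (8, 6) = (-4.75, -1.25).

Step 2 — sample covariance matrix, S[i,j] = (1/(n-1)) · Σ_k (x_{k,i} - mean_i) · (x_{k,j} - mean_j), divisor n-1 = 3:
  S[U,U] = ((-2.25)·(-2.25) + (4.75)·(4.75) + (-1.25)·(-1.25) + (-1.25)·(-1.25)) / 3 = 30.75/3 = 10.25
  S[U,V] = ((-2.25)·(2.25) + (4.75)·(0.25) + (-1.25)·(-1.75) + (-1.25)·(-0.75)) / 3 = -0.75/3 = -0.25
  S[V,V] = ((2.25)·(2.25) + (0.25)·(0.25) + (-1.75)·(-1.75) + (-0.75)·(-0.75)) / 3 = 8.75/3 = 2.9167
  S = [[10.25, -0.25],
 [-0.25, 2.9167]].

Step 3 — invert S. det(S) = 10.25·2.9167 - (-0.25)² = 29.8333.
  S^{-1} = (1/det) · [[d, -b], [-b, a]] = [[0.0978, 0.0084],
 [0.0084, 0.3436]].

Step 4 — quadratic form (x̄ - mu_0)^T · S^{-1} · (x̄ - mu_0):
  S^{-1} · (x̄ - mu_0) = (-0.4749, -0.4693),
  (x̄ - mu_0)^T · [...] = (-4.75)·(-0.4749) + (-1.25)·(-0.4693) = 2.8422.

Step 5 — scale by n: T² = 4 · 2.8422 = 11.3687.

T² ≈ 11.3687


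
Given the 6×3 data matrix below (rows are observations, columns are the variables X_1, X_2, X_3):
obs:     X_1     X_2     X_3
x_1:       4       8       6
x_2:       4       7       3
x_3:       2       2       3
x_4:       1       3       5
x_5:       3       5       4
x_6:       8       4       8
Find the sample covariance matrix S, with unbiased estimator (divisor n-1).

Step 1 — column means:
  mean(X_1) = (4 + 4 + 2 + 1 + 3 + 8) / 6 = 22/6 = 3.6667
  mean(X_2) = (8 + 7 + 2 + 3 + 5 + 4) / 6 = 29/6 = 4.8333
  mean(X_3) = (6 + 3 + 3 + 5 + 4 + 8) / 6 = 29/6 = 4.8333

Step 2 — sample covariance S[i,j] = (1/(n-1)) · Σ_k (x_{k,i} - mean_i) · (x_{k,j} - mean_j), with n-1 = 5.
  S[X_1,X_1] = ((0.3333)·(0.3333) + (0.3333)·(0.3333) + (-1.6667)·(-1.6667) + (-2.6667)·(-2.6667) + (-0.6667)·(-0.6667) + (4.3333)·(4.3333)) / 5 = 29.3333/5 = 5.8667
  S[X_1,X_2] = ((0.3333)·(3.1667) + (0.3333)·(2.1667) + (-1.6667)·(-2.8333) + (-2.6667)·(-1.8333) + (-0.6667)·(0.1667) + (4.3333)·(-0.8333)) / 5 = 7.6667/5 = 1.5333
  S[X_1,X_3] = ((0.3333)·(1.1667) + (0.3333)·(-1.8333) + (-1.6667)·(-1.8333) + (-2.6667)·(0.1667) + (-0.6667)·(-0.8333) + (4.3333)·(3.1667)) / 5 = 16.6667/5 = 3.3333
  S[X_2,X_2] = ((3.1667)·(3.1667) + (2.1667)·(2.1667) + (-2.8333)·(-2.8333) + (-1.8333)·(-1.8333) + (0.1667)·(0.1667) + (-0.8333)·(-0.8333)) / 5 = 26.8333/5 = 5.3667
  S[X_2,X_3] = ((3.1667)·(1.1667) + (2.1667)·(-1.8333) + (-2.8333)·(-1.8333) + (-1.8333)·(0.1667) + (0.1667)·(-0.8333) + (-0.8333)·(3.1667)) / 5 = 1.8333/5 = 0.3667
  S[X_3,X_3] = ((1.1667)·(1.1667) + (-1.8333)·(-1.8333) + (-1.8333)·(-1.8333) + (0.1667)·(0.1667) + (-0.8333)·(-0.8333) + (3.1667)·(3.1667)) / 5 = 18.8333/5 = 3.7667

S is symmetric (S[j,i] = S[i,j]). Assembling:

S = [[5.8667, 1.5333, 3.3333],
 [1.5333, 5.3667, 0.3667],
 [3.3333, 0.3667, 3.7667]]


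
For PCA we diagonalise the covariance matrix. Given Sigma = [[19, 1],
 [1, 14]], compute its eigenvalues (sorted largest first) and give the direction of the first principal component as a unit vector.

Step 1 — characteristic polynomial of 2×2 Sigma:
  det(Sigma - λI) = λ² - trace · λ + det = 0.
  trace = 19 + 14 = 33, det = 19·14 - (1)² = 265.
Step 2 — discriminant:
  Δ = trace² - 4·det = 1089 - 1060 = 29.
Step 3 — eigenvalues:
  λ = (trace ± √Δ)/2 = (33 ± 5.3852)/2,
  λ_1 = 19.1926,  λ_2 = 13.8074.

Step 4 — unit eigenvector for λ_1: solve (Sigma - λ_1 I)v = 0. First row:
  (19 - 19.1926)·v_x + (1)·v_y = 0, i.e. (-0.1926)·v_x + (1)·v_y = 0,
  so v ∝ (b, λ_1 - a) = (1, 0.1926) = u.
  ||u|| = √((1)² + (0.1926)²) = √(1.0371) ≈ 1.0184,
  v_1 = u/||u|| ≈ (0.982, 0.1891) (||v_1|| = 1).

λ_1 = 19.1926,  λ_2 = 13.8074;  v_1 ≈ (0.982, 0.1891)


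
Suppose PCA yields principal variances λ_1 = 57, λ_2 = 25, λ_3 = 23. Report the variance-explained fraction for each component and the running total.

Step 1 — total variance = trace(Sigma) = Σ λ_i = 57 + 25 + 23 = 105.

Step 2 — fraction explained by component i = λ_i / Σ λ:
  PC1: 57/105 = 0.5429
  PC2: 25/105 = 0.2381
  PC3: 23/105 = 0.219

Step 3 — cumulative fraction after k components = (λ_1 + ... + λ_k) / Σ λ:
  k = 1: 57/105 = 0.5429
  k = 2: (57 + 25)/105 = 82/105 = 0.781
  k = 3: (57 + 25 + 23)/105 = 105/105 = 1

Summary (fraction, with percent):

explained: PC1 0.5429 (54.29%), PC2 0.2381 (23.81%), PC3 0.219 (21.9%);  cumulative: 0.5429, 0.781, 1


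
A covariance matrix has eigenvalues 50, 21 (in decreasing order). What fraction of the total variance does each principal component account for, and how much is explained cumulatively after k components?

Step 1 — total variance = trace(Sigma) = Σ λ_i = 50 + 21 = 71.

Step 2 — fraction explained by component i = λ_i / Σ λ:
  PC1: 50/71 = 0.7042
  PC2: 21/71 = 0.2958

Step 3 — cumulative fraction after k components = (λ_1 + ... + λ_k) / Σ λ:
  k = 1: 50/71 = 0.7042
  k = 2: (50 + 21)/71 = 71/71 = 1

Summary (fraction, with percent):

explained: PC1 0.7042 (70.42%), PC2 0.2958 (29.58%);  cumulative: 0.7042, 1


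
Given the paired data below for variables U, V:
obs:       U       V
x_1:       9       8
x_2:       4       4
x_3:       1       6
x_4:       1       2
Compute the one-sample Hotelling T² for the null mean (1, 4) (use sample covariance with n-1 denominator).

Step 1 — sample mean vector:
  mean(U) = (9 + 4 + 1 + 1) / 4 = 15/4 = 3.75
  mean(V) = (8 + 4 + 6 + 2) / 4 = 20/4 = 5
  x̄ = (3.75, 5),  deviation x̄ - mu_0 = (3.75, 5) - (1, 4) = (2.75, 1).

Step 2 — sample covariance matrix, S[i,j] = (1/(n-1)) · Σ_k (x_{k,i} - mean_i) · (x_{k,j} - mean_j), divisor n-1 = 3:
  S[U,U] = ((5.25)·(5.25) + (0.25)·(0.25) + (-2.75)·(-2.75) + (-2.75)·(-2.75)) / 3 = 42.75/3 = 14.25
  S[U,V] = ((5.25)·(3) + (0.25)·(-1) + (-2.75)·(1) + (-2.75)·(-3)) / 3 = 21/3 = 7
  S[V,V] = ((3)·(3) + (-1)·(-1) + (1)·(1) + (-3)·(-3)) / 3 = 20/3 = 6.6667
  S = [[14.25, 7],
 [7, 6.6667]].

Step 3 — invert S. det(S) = 14.25·6.6667 - (7)² = 46.
  S^{-1} = (1/det) · [[d, -b], [-b, a]] = [[0.1449, -0.1522],
 [-0.1522, 0.3098]].

Step 4 — quadratic form (x̄ - mu_0)^T · S^{-1} · (x̄ - mu_0):
  S^{-1} · (x̄ - mu_0) = (0.2464, -0.1087),
  (x̄ - mu_0)^T · [...] = (2.75)·(0.2464) + (1)·(-0.1087) = 0.5688.

Step 5 — scale by n: T² = 4 · 0.5688 = 2.2754.

T² ≈ 2.2754


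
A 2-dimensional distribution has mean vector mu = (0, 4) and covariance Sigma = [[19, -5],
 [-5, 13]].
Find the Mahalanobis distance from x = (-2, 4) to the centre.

Step 1 — centre the observation: (x - mu) = (-2, 0).

Step 2 — invert Sigma. det(Sigma) = 19·13 - (-5)² = 222.
  Sigma^{-1} = (1/det) · [[d, -b], [-b, a]] = [[0.0586, 0.0225],
 [0.0225, 0.0856]].

Step 3 — form the quadratic (x - mu)^T · Sigma^{-1} · (x - mu):
  Sigma^{-1} · (x - mu) = (-0.1171, -0.045).
  (x - mu)^T · [Sigma^{-1} · (x - mu)] = (-2)·(-0.1171) + (0)·(-0.045) = 0.2342.

Step 4 — take square root: d = √(0.2342) ≈ 0.484.

d(x, mu) = √(0.2342) ≈ 0.484


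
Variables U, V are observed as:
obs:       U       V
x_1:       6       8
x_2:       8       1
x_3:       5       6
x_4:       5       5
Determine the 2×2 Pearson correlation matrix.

Step 1 — column means:
  mean(U) = (6 + 8 + 5 + 5) / 4 = 24/4 = 6
  mean(V) = (8 + 1 + 6 + 5) / 4 = 20/4 = 5

Step 2 — sample variances and covariances s[i,j] = (1/(n-1)) · Σ_k (x_{k,i} - mean_i) · (x_{k,j} - mean_j), with n-1 = 3:
  s[U,U] = ((0)·(0) + (2)·(2) + (-1)·(-1) + (-1)·(-1)) / 3 = 6/3 = 2
  s[U,V] = ((0)·(3) + (2)·(-4) + (-1)·(1) + (-1)·(0)) / 3 = -9/3 = -3
  s[V,V] = ((3)·(3) + (-4)·(-4) + (1)·(1) + (0)·(0)) / 3 = 26/3 = 8.6667
  Sample standard deviations s_i = √(s[i,i]):
  s(U) = √(2) = 1.4142
  s(V) = √(8.6667) = 2.9439

Step 3 — r_{ij} = s_{ij} / (s_i · s_j):
  r[U,U] = 1 (diagonal).
  r[U,V] = -3 / (1.4142 · 2.9439) = -3 / 4.1633 = -0.7206
  r[V,V] = 1 (diagonal).

R is symmetric with unit diagonal. Assembling:

R = [[1, -0.7206],
 [-0.7206, 1]]


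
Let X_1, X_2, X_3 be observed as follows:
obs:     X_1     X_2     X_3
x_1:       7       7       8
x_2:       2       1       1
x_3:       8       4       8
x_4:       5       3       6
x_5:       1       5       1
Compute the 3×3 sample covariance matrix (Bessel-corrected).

Step 1 — column means:
  mean(X_1) = (7 + 2 + 8 + 5 + 1) / 5 = 23/5 = 4.6
  mean(X_2) = (7 + 1 + 4 + 3 + 5) / 5 = 20/5 = 4
  mean(X_3) = (8 + 1 + 8 + 6 + 1) / 5 = 24/5 = 4.8

Step 2 — sample covariance S[i,j] = (1/(n-1)) · Σ_k (x_{k,i} - mean_i) · (x_{k,j} - mean_j), with n-1 = 4.
  S[X_1,X_1] = ((2.4)·(2.4) + (-2.6)·(-2.6) + (3.4)·(3.4) + (0.4)·(0.4) + (-3.6)·(-3.6)) / 4 = 37.2/4 = 9.3
  S[X_1,X_2] = ((2.4)·(3) + (-2.6)·(-3) + (3.4)·(0) + (0.4)·(-1) + (-3.6)·(1)) / 4 = 11/4 = 2.75
  S[X_1,X_3] = ((2.4)·(3.2) + (-2.6)·(-3.8) + (3.4)·(3.2) + (0.4)·(1.2) + (-3.6)·(-3.8)) / 4 = 42.6/4 = 10.65
  S[X_2,X_2] = ((3)·(3) + (-3)·(-3) + (0)·(0) + (-1)·(-1) + (1)·(1)) / 4 = 20/4 = 5
  S[X_2,X_3] = ((3)·(3.2) + (-3)·(-3.8) + (0)·(3.2) + (-1)·(1.2) + (1)·(-3.8)) / 4 = 16/4 = 4
  S[X_3,X_3] = ((3.2)·(3.2) + (-3.8)·(-3.8) + (3.2)·(3.2) + (1.2)·(1.2) + (-3.8)·(-3.8)) / 4 = 50.8/4 = 12.7

S is symmetric (S[j,i] = S[i,j]). Assembling:

S = [[9.3, 2.75, 10.65],
 [2.75, 5, 4],
 [10.65, 4, 12.7]]


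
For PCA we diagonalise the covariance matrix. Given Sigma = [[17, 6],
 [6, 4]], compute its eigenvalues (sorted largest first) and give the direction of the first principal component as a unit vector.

Step 1 — characteristic polynomial of 2×2 Sigma:
  det(Sigma - λI) = λ² - trace · λ + det = 0.
  trace = 17 + 4 = 21, det = 17·4 - (6)² = 32.
Step 2 — discriminant:
  Δ = trace² - 4·det = 441 - 128 = 313.
Step 3 — eigenvalues:
  λ = (trace ± √Δ)/2 = (21 ± 17.6918)/2,
  λ_1 = 19.3459,  λ_2 = 1.6541.

Step 4 — unit eigenvector for λ_1: solve (Sigma - λ_1 I)v = 0. First row:
  (17 - 19.3459)·v_x + (6)·v_y = 0, i.e. (-2.3459)·v_x + (6)·v_y = 0,
  so v ∝ (b, λ_1 - a) = (6, 2.3459) = u.
  ||u|| = √((6)² + (2.3459)²) = √(41.5033) ≈ 6.4423,
  v_1 = u/||u|| ≈ (0.9313, 0.3641) (||v_1|| = 1).

λ_1 = 19.3459,  λ_2 = 1.6541;  v_1 ≈ (0.9313, 0.3641)


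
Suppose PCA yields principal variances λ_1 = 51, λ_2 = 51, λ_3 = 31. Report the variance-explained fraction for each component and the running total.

Step 1 — total variance = trace(Sigma) = Σ λ_i = 51 + 51 + 31 = 133.

Step 2 — fraction explained by component i = λ_i / Σ λ:
  PC1: 51/133 = 0.3835
  PC2: 51/133 = 0.3835
  PC3: 31/133 = 0.2331

Step 3 — cumulative fraction after k components = (λ_1 + ... + λ_k) / Σ λ:
  k = 1: 51/133 = 0.3835
  k = 2: (51 + 51)/133 = 102/133 = 0.7669
  k = 3: (51 + 51 + 31)/133 = 133/133 = 1

Summary (fraction, with percent):

explained: PC1 0.3835 (38.35%), PC2 0.3835 (38.35%), PC3 0.2331 (23.31%);  cumulative: 0.3835, 0.7669, 1


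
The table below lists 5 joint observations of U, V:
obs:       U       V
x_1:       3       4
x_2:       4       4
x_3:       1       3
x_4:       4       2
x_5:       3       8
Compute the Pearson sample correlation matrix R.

Step 1 — column means:
  mean(U) = (3 + 4 + 1 + 4 + 3) / 5 = 15/5 = 3
  mean(V) = (4 + 4 + 3 + 2 + 8) / 5 = 21/5 = 4.2

Step 2 — sample variances and covariances s[i,j] = (1/(n-1)) · Σ_k (x_{k,i} - mean_i) · (x_{k,j} - mean_j), with n-1 = 4:
  s[U,U] = ((0)·(0) + (1)·(1) + (-2)·(-2) + (1)·(1) + (0)·(0)) / 4 = 6/4 = 1.5
  s[U,V] = ((0)·(-0.2) + (1)·(-0.2) + (-2)·(-1.2) + (1)·(-2.2) + (0)·(3.8)) / 4 = 0/4 = 0
  s[V,V] = ((-0.2)·(-0.2) + (-0.2)·(-0.2) + (-1.2)·(-1.2) + (-2.2)·(-2.2) + (3.8)·(3.8)) / 4 = 20.8/4 = 5.2
  Sample standard deviations s_i = √(s[i,i]):
  s(U) = √(1.5) = 1.2247
  s(V) = √(5.2) = 2.2804

Step 3 — r_{ij} = s_{ij} / (s_i · s_j):
  r[U,U] = 1 (diagonal).
  r[U,V] = 0 / (1.2247 · 2.2804) = 0 / 2.7928 = 0
  r[V,V] = 1 (diagonal).

R is symmetric with unit diagonal. Assembling:

R = [[1, 0],
 [0, 1]]


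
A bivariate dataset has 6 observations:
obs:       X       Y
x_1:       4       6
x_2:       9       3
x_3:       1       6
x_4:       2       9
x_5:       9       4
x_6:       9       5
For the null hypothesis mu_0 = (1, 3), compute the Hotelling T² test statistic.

Step 1 — sample mean vector:
  mean(X) = (4 + 9 + 1 + 2 + 9 + 9) / 6 = 34/6 = 5.6667
  mean(Y) = (6 + 3 + 6 + 9 + 4 + 5) / 6 = 33/6 = 5.5
  x̄ = (5.6667, 5.5),  deviation x̄ - mu_0 = (5.6667, 5.5) - (1, 3) = (4.6667, 2.5).

Step 2 — sample covariance matrix, S[i,j] = (1/(n-1)) · Σ_k (x_{k,i} - mean_i) · (x_{k,j} - mean_j), divisor n-1 = 5:
  S[X,X] = ((-1.6667)·(-1.6667) + (3.3333)·(3.3333) + (-4.6667)·(-4.6667) + (-3.6667)·(-3.6667) + (3.3333)·(3.3333) + (3.3333)·(3.3333)) / 5 = 71.3333/5 = 14.2667
  S[X,Y] = ((-1.6667)·(0.5) + (3.3333)·(-2.5) + (-4.6667)·(0.5) + (-3.6667)·(3.5) + (3.3333)·(-1.5) + (3.3333)·(-0.5)) / 5 = -31/5 = -6.2
  S[Y,Y] = ((0.5)·(0.5) + (-2.5)·(-2.5) + (0.5)·(0.5) + (3.5)·(3.5) + (-1.5)·(-1.5) + (-0.5)·(-0.5)) / 5 = 21.5/5 = 4.3
  S = [[14.2667, -6.2],
 [-6.2, 4.3]].

Step 3 — invert S. det(S) = 14.2667·4.3 - (-6.2)² = 22.9067.
  S^{-1} = (1/det) · [[d, -b], [-b, a]] = [[0.1877, 0.2707],
 [0.2707, 0.6228]].

Step 4 — quadratic form (x̄ - mu_0)^T · S^{-1} · (x̄ - mu_0):
  S^{-1} · (x̄ - mu_0) = (1.5527, 2.8201),
  (x̄ - mu_0)^T · [...] = (4.6667)·(1.5527) + (2.5)·(2.8201) = 14.2962.

Step 5 — scale by n: T² = 6 · 14.2962 = 85.7771.

T² ≈ 85.7771


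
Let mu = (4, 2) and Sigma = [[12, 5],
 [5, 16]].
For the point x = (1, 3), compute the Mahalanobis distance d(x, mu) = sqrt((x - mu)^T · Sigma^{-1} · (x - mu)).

Step 1 — centre the observation: (x - mu) = (-3, 1).

Step 2 — invert Sigma. det(Sigma) = 12·16 - (5)² = 167.
  Sigma^{-1} = (1/det) · [[d, -b], [-b, a]] = [[0.0958, -0.0299],
 [-0.0299, 0.0719]].

Step 3 — form the quadratic (x - mu)^T · Sigma^{-1} · (x - mu):
  Sigma^{-1} · (x - mu) = (-0.3174, 0.1617).
  (x - mu)^T · [Sigma^{-1} · (x - mu)] = (-3)·(-0.3174) + (1)·(0.1617) = 1.1138.

Step 4 — take square root: d = √(1.1138) ≈ 1.0554.

d(x, mu) = √(1.1138) ≈ 1.0554


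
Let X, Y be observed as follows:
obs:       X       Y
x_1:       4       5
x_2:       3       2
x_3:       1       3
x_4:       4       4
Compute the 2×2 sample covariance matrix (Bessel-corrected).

Step 1 — column means:
  mean(X) = (4 + 3 + 1 + 4) / 4 = 12/4 = 3
  mean(Y) = (5 + 2 + 3 + 4) / 4 = 14/4 = 3.5

Step 2 — sample covariance S[i,j] = (1/(n-1)) · Σ_k (x_{k,i} - mean_i) · (x_{k,j} - mean_j), with n-1 = 3.
  S[X,X] = ((1)·(1) + (0)·(0) + (-2)·(-2) + (1)·(1)) / 3 = 6/3 = 2
  S[X,Y] = ((1)·(1.5) + (0)·(-1.5) + (-2)·(-0.5) + (1)·(0.5)) / 3 = 3/3 = 1
  S[Y,Y] = ((1.5)·(1.5) + (-1.5)·(-1.5) + (-0.5)·(-0.5) + (0.5)·(0.5)) / 3 = 5/3 = 1.6667

S is symmetric (S[j,i] = S[i,j]). Assembling:

S = [[2, 1],
 [1, 1.6667]]
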